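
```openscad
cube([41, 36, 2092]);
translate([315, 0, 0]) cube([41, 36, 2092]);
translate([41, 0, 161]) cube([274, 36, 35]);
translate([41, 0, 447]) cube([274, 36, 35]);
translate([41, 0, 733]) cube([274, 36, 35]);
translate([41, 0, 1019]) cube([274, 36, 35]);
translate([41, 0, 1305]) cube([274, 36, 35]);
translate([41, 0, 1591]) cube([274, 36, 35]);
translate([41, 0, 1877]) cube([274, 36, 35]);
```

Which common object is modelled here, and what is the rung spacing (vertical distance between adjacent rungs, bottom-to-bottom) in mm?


A ladder. The rung spacing is 286 mm.

Two tall 41×36 posts with 7 short bars between them — a ladder. Adjacent rungs sit at z = 161 and z = 447, so the spacing is 447 − 161 = 286 mm.


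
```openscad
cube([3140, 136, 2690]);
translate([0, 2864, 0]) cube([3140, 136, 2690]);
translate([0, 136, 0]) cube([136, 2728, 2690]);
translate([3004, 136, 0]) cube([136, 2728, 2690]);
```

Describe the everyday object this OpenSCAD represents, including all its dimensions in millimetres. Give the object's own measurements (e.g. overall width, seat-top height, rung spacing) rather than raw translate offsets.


The wall frame of a small rectangular building: four walls, each 2690 mm tall and 136 mm thick, enclosing a footprint 3140 mm (x) by 3000 mm (y) outside-to-outside, with no floor or roof. The front and back walls (the −y and +y sides) span the full width; the two side walls fit between them.


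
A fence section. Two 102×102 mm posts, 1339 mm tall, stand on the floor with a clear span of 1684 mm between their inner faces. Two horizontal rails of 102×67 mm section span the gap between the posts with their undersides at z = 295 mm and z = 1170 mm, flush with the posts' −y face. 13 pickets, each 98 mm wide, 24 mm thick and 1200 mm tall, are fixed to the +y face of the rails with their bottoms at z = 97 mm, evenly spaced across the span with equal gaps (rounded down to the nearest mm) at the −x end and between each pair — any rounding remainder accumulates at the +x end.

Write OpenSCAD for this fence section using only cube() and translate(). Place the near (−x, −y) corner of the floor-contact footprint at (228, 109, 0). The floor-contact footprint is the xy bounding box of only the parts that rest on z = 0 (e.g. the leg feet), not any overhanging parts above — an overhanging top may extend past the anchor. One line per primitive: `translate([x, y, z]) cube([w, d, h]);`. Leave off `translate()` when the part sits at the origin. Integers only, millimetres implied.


translate([228, 109, 0]) cube([102, 102, 1339]);
translate([2014, 109, 0]) cube([102, 102, 1339]);
translate([330, 109, 295]) cube([1684, 102, 67]);
translate([330, 109, 1170]) cube([1684, 102, 67]);
translate([359, 211, 97]) cube([98, 24, 1200]);
translate([486, 211, 97]) cube([98, 24, 1200]);
translate([613, 211, 97]) cube([98, 24, 1200]);
translate([740, 211, 97]) cube([98, 24, 1200]);
translate([867, 211, 97]) cube([98, 24, 1200]);
translate([994, 211, 97]) cube([98, 24, 1200]);
translate([1121, 211, 97]) cube([98, 24, 1200]);
translate([1248, 211, 97]) cube([98, 24, 1200]);
translate([1375, 211, 97]) cube([98, 24, 1200]);
translate([1502, 211, 97]) cube([98, 24, 1200]);
translate([1629, 211, 97]) cube([98, 24, 1200]);
translate([1756, 211, 97]) cube([98, 24, 1200]);
translate([1883, 211, 97]) cube([98, 24, 1200]);


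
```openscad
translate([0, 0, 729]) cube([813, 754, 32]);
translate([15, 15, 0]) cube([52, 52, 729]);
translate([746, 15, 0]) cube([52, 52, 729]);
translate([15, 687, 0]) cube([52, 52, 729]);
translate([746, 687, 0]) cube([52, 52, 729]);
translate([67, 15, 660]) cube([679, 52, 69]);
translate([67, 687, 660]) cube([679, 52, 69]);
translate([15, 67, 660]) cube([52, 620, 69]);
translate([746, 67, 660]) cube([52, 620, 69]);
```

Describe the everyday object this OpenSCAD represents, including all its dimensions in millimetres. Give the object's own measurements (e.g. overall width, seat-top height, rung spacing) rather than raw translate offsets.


A rectangular dining table. The top is 813×754×32 mm with its upper surface at z = 761 mm. It stands on four 52×52 mm square legs, each inset 15 mm from the nearest pair of top edges, running from the floor to the underside of the top. Four apron rails, 52 mm thick and 69 mm tall, run between adjacent legs with their top edges flush with the underside of the top and their outer faces flush with the legs' outer faces.


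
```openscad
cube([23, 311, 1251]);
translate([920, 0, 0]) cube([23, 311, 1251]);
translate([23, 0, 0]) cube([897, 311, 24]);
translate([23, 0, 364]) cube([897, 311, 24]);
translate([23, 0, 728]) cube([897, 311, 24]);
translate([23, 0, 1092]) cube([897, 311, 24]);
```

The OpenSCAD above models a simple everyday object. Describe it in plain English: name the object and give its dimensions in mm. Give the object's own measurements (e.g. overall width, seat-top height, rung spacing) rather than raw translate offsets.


An open bookshelf. Two side panels, each 23 mm thick, 311 mm deep and 1251 mm tall, stand 943 mm apart (outside-to-outside). Between them sit 4 shelves, each 24 mm thick and 311 mm deep, spanning the full gap between the sides. The bottom shelf rests on the floor (its underside at z = 0) and the clear gap between one shelf's top and the next shelf's underside is 340 mm.


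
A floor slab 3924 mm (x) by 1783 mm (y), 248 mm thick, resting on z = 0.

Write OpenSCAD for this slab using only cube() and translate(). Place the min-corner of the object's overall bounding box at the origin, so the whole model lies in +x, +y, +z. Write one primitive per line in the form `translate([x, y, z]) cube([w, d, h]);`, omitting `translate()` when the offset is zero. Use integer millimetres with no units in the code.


cube([3924, 1783, 248]);


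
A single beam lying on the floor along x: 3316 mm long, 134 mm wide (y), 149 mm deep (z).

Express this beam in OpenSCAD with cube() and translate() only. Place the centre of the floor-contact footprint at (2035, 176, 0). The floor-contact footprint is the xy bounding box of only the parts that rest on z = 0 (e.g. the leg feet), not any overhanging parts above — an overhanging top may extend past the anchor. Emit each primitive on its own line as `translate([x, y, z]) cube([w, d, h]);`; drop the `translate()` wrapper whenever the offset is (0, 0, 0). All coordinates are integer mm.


translate([377, 109, 0]) cube([3316, 134, 149]);


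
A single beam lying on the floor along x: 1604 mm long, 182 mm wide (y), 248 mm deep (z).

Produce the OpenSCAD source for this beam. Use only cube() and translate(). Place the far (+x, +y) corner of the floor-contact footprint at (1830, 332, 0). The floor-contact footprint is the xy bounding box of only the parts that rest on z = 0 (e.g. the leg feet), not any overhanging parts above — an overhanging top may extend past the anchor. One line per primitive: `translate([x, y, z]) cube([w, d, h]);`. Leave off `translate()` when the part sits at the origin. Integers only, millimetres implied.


translate([226, 150, 0]) cube([1604, 182, 248]);


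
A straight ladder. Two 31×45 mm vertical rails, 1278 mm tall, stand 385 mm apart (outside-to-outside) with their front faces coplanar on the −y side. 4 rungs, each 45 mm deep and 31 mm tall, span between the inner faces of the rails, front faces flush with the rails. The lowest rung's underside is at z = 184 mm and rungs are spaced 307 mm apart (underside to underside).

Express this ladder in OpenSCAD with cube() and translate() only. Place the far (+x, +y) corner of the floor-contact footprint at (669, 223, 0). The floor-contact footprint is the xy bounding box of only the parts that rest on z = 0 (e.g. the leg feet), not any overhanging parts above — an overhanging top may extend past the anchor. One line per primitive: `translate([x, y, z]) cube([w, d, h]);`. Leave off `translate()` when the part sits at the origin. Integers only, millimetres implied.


translate([284, 178, 0]) cube([31, 45, 1278]);
translate([638, 178, 0]) cube([31, 45, 1278]);
translate([315, 178, 184]) cube([323, 45, 31]);
translate([315, 178, 491]) cube([323, 45, 31]);
translate([315, 178, 798]) cube([323, 45, 31]);
translate([315, 178, 1105]) cube([323, 45, 31]);


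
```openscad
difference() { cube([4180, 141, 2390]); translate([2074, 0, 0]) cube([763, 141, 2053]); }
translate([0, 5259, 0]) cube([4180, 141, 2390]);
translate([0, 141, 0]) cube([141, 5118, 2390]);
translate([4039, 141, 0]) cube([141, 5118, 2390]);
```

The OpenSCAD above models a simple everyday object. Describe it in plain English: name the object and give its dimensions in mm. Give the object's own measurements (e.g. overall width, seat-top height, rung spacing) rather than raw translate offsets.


A single room: four walls, each 2390 mm tall and 141 mm thick, enclosing an outside footprint 4180×5400 mm (x × y), no floor or roof. The front and back walls (−y and +y sides) run the full x-width; the side walls fit between their inner faces. A door opening 763 mm wide and 2053 mm tall is cut through the front wall from the floor up, its −x edge 2074 mm from the wall's −x end.


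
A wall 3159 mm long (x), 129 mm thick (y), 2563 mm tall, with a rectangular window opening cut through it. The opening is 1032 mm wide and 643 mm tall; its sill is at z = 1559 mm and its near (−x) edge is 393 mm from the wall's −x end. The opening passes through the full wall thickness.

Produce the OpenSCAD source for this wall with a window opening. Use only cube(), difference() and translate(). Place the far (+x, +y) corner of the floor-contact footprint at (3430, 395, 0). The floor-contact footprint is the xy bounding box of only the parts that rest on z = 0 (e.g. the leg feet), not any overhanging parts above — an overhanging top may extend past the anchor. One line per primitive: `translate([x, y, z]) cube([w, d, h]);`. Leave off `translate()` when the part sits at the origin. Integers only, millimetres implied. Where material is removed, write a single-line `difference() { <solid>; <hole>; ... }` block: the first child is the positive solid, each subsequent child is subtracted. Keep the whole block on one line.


difference() { translate([271, 266, 0]) cube([3159, 129, 2563]); translate([664, 266, 1559]) cube([1032, 129, 643]); }


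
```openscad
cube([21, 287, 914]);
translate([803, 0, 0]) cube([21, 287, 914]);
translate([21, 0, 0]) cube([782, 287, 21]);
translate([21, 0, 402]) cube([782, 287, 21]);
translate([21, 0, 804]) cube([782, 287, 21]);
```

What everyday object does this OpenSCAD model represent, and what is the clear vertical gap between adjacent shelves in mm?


A bookshelf. The clear shelf gap is 381 mm.

Two tall side panels with 3 horizontal boards between them — a bookshelf. The first two shelf undersides are at z = 0 and z = 402; with shelf thickness 21, the clear gap is 402 − 0 − 21 = 381 mm.


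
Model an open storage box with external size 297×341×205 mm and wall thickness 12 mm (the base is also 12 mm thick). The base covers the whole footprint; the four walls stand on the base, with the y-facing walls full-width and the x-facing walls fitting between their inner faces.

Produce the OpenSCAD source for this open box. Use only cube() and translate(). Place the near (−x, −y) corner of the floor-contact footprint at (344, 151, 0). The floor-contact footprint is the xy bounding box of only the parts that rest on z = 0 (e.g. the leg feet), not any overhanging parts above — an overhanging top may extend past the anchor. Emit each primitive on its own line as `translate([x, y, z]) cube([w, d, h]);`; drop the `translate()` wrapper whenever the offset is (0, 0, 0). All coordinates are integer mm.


translate([344, 151, 0]) cube([297, 341, 12]);
translate([344, 151, 12]) cube([297, 12, 193]);
translate([344, 480, 12]) cube([297, 12, 193]);
translate([344, 163, 12]) cube([12, 317, 193]);
translate([629, 163, 12]) cube([12, 317, 193]);


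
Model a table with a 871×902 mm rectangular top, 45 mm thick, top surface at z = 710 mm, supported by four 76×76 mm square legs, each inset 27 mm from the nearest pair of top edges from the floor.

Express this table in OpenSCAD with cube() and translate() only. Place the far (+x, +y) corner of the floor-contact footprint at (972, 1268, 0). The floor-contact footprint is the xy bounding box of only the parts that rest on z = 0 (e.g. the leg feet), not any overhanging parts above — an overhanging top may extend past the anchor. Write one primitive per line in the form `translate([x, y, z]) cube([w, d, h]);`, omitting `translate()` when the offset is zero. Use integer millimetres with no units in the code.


translate([128, 393, 665]) cube([871, 902, 45]);
translate([155, 420, 0]) cube([76, 76, 665]);
translate([896, 420, 0]) cube([76, 76, 665]);
translate([155, 1192, 0]) cube([76, 76, 665]);
translate([896, 1192, 0]) cube([76, 76, 665]);


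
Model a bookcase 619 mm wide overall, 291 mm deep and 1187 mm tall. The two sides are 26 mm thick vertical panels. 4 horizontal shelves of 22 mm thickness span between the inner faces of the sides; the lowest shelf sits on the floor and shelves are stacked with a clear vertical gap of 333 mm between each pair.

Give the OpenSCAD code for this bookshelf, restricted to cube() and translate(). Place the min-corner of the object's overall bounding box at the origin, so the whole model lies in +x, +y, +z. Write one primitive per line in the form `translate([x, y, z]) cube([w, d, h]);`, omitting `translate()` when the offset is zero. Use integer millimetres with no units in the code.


cube([26, 291, 1187]);
translate([593, 0, 0]) cube([26, 291, 1187]);
translate([26, 0, 0]) cube([567, 291, 22]);
translate([26, 0, 355]) cube([567, 291, 22]);
translate([26, 0, 710]) cube([567, 291, 22]);
translate([26, 0, 1065]) cube([567, 291, 22]);


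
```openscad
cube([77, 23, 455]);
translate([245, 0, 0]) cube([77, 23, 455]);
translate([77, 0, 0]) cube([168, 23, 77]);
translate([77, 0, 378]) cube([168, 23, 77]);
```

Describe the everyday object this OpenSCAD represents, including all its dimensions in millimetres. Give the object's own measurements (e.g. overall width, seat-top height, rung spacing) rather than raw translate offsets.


A rectangular picture frame lying in the x–z plane (depth along y). The opening is 168 mm wide (x) by 301 mm tall (z), surrounded by a border 77 mm wide on all four sides. The frame is 23 mm deep and is made of two full-height vertical stiles with two horizontal rails fitted between them.


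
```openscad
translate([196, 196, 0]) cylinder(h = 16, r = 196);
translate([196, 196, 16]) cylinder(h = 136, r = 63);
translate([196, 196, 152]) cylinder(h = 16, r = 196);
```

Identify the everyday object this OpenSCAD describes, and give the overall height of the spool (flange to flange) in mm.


A spool. The overall height is 168 mm.

Three coaxial cylinders, large–small–large — a spool. Two 16 mm flanges and a 136 mm core give 16 + 136 + 16 = 168 mm.


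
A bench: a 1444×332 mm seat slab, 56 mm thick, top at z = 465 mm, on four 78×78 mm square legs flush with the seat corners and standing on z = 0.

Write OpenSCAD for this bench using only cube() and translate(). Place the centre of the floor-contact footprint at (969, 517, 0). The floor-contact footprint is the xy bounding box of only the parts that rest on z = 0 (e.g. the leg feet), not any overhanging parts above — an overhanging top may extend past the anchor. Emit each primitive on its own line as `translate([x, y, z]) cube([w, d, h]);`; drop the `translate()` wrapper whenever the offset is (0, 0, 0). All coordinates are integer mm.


translate([247, 351, 409]) cube([1444, 332, 56]);
translate([247, 351, 0]) cube([78, 78, 409]);
translate([247, 605, 0]) cube([78, 78, 409]);
translate([1613, 351, 0]) cube([78, 78, 409]);
translate([1613, 605, 0]) cube([78, 78, 409]);


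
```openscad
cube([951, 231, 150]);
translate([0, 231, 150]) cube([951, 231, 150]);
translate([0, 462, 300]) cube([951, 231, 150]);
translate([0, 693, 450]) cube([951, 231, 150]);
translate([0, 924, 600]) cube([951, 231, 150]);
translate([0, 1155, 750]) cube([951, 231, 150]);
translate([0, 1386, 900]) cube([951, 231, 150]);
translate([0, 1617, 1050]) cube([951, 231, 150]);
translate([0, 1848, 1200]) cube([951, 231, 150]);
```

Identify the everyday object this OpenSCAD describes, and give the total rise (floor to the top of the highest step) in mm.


A staircase. The total rise is 1350 mm.

9 identical blocks, each offset up and back from the previous — a staircase. Each step is 150 mm tall and there are 9 of them, so the total rise is 9 × 150 = 1350 mm.


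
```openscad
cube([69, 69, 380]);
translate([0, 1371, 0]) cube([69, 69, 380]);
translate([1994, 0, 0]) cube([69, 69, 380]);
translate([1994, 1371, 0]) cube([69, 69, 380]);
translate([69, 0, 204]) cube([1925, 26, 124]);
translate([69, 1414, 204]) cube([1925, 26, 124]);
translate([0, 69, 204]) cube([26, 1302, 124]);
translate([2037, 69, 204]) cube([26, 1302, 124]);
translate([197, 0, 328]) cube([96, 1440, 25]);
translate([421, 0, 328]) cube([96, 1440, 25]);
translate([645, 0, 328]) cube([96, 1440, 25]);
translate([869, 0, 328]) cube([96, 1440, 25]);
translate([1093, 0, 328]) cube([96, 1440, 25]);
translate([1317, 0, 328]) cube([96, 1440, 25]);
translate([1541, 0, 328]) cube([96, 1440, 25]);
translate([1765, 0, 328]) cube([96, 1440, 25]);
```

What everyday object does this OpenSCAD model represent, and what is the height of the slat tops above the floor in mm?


A bed frame. The slat-top height is 353 mm.

Four posts, four rails, and a row of slats — a bed frame. Slats sit on the rails at z = 204 + 124 = 328; with slat thickness 25, the top is 353 mm.


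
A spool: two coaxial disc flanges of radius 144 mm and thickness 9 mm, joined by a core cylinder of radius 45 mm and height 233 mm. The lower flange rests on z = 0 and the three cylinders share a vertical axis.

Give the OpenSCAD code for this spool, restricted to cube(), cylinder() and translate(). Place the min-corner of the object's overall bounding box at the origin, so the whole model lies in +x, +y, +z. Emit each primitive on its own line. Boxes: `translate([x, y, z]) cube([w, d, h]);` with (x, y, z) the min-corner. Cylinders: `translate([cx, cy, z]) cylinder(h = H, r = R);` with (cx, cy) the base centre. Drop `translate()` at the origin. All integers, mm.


translate([144, 144, 0]) cylinder(h = 9, r = 144);
translate([144, 144, 9]) cylinder(h = 233, r = 45);
translate([144, 144, 242]) cylinder(h = 9, r = 144);


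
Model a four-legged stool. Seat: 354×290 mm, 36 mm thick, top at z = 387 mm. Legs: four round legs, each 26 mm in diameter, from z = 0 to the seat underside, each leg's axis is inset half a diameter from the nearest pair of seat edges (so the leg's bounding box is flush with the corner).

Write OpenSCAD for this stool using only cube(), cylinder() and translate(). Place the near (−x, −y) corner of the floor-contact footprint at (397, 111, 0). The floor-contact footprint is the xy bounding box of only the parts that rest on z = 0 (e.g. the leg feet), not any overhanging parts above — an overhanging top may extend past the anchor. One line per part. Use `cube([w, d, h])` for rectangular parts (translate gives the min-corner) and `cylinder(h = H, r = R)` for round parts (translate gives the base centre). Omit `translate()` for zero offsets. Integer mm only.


translate([397, 111, 351]) cube([354, 290, 36]);
translate([410, 124, 0]) cylinder(h = 351, r = 13);
translate([738, 124, 0]) cylinder(h = 351, r = 13);
translate([410, 388, 0]) cylinder(h = 351, r = 13);
translate([738, 388, 0]) cylinder(h = 351, r = 13);


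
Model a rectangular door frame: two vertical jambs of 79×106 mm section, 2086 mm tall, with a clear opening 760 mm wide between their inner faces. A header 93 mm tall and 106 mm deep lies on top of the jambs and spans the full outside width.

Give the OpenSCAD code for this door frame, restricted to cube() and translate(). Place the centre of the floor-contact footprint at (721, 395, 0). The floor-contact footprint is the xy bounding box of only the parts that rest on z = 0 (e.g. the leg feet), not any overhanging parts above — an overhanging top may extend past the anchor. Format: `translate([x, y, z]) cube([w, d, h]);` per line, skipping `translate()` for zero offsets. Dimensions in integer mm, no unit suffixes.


translate([262, 342, 0]) cube([79, 106, 2086]);
translate([1101, 342, 0]) cube([79, 106, 2086]);
translate([262, 342, 2086]) cube([918, 106, 93]);


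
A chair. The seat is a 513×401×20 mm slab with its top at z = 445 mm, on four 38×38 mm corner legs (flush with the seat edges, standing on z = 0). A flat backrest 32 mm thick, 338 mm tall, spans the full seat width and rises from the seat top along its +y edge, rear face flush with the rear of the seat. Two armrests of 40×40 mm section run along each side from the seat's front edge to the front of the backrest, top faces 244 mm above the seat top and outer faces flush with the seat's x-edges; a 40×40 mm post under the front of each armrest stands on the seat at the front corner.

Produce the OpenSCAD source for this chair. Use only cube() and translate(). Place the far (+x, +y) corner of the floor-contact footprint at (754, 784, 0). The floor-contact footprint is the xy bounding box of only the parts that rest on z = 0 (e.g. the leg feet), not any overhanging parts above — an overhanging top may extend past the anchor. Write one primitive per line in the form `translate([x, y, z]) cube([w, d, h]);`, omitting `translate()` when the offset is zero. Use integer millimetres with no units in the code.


// leg_h = 445 - 20 = 425
// arm post h = 244 - 40 = 204
translate([241, 383, 425]) cube([513, 401, 20]);
translate([241, 383, 0]) cube([38, 38, 425]);
translate([716, 383, 0]) cube([38, 38, 425]);
translate([241, 746, 0]) cube([38, 38, 425]);
translate([716, 746, 0]) cube([38, 38, 425]);
translate([241, 752, 445]) cube([513, 32, 338]);
translate([241, 383, 649]) cube([40, 369, 40]);
translate([714, 383, 649]) cube([40, 369, 40]);
translate([241, 383, 445]) cube([40, 40, 204]);
translate([714, 383, 445]) cube([40, 40, 204]);


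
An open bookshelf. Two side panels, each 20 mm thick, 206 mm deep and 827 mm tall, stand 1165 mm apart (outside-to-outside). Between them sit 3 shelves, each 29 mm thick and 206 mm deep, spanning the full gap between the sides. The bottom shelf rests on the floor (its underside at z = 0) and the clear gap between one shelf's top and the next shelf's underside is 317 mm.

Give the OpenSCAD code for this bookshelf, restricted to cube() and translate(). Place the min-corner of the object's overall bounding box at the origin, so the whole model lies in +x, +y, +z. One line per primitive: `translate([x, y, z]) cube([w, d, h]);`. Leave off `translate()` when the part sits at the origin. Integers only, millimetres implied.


cube([20, 206, 827]);
translate([1145, 0, 0]) cube([20, 206, 827]);
translate([20, 0, 0]) cube([1125, 206, 29]);
translate([20, 0, 346]) cube([1125, 206, 29]);
translate([20, 0, 692]) cube([1125, 206, 29]);


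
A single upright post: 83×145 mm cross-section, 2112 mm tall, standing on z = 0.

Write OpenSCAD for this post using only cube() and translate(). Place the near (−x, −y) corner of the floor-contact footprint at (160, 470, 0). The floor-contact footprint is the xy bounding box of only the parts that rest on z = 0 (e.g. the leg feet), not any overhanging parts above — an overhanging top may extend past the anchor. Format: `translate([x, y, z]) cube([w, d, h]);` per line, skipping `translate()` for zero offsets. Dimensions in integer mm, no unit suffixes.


translate([160, 470, 0]) cube([83, 145, 2112]);


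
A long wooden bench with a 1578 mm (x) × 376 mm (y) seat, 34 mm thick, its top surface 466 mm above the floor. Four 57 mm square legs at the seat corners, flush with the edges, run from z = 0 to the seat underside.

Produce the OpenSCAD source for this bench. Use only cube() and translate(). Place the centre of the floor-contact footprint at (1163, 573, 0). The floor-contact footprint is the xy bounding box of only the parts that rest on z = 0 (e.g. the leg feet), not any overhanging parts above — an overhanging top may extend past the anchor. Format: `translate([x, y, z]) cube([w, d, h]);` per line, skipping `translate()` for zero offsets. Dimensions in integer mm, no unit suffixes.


translate([374, 385, 432]) cube([1578, 376, 34]);
translate([374, 385, 0]) cube([57, 57, 432]);
translate([374, 704, 0]) cube([57, 57, 432]);
translate([1895, 385, 0]) cube([57, 57, 432]);
translate([1895, 704, 0]) cube([57, 57, 432]);


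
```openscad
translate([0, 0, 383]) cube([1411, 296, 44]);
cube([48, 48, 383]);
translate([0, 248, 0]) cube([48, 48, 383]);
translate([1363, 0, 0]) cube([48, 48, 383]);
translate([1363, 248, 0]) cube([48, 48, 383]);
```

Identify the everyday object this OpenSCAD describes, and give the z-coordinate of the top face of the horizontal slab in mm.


A bench. The seat-top height is 427 mm.

A long slab on four corner posts — a bench. The slab sits at z = 383 with thickness 44, so the top is 383 + 44 = 427 mm.


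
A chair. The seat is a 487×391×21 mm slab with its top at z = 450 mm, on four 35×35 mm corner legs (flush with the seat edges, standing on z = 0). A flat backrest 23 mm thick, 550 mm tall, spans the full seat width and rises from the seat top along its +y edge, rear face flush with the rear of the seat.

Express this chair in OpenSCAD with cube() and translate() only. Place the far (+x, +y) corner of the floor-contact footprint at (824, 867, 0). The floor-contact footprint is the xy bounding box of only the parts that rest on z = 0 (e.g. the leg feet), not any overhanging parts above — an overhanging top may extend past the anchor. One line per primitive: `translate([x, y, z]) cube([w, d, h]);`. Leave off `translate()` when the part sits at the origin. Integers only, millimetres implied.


translate([337, 476, 429]) cube([487, 391, 21]);
translate([337, 476, 0]) cube([35, 35, 429]);
translate([789, 476, 0]) cube([35, 35, 429]);
translate([337, 832, 0]) cube([35, 35, 429]);
translate([789, 832, 0]) cube([35, 35, 429]);
translate([337, 844, 450]) cube([487, 23, 550]);


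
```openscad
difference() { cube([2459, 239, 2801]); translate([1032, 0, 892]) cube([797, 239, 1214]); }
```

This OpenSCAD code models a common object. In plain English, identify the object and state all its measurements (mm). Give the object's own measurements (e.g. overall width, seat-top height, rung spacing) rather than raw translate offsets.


A wall 2459 mm long (x), 239 mm thick (y), 2801 mm tall, with a rectangular window opening cut through it. The opening is 797 mm wide and 1214 mm tall; its sill is at z = 892 mm and its near (−x) edge is 1032 mm from the wall's −x end. The opening passes through the full wall thickness.


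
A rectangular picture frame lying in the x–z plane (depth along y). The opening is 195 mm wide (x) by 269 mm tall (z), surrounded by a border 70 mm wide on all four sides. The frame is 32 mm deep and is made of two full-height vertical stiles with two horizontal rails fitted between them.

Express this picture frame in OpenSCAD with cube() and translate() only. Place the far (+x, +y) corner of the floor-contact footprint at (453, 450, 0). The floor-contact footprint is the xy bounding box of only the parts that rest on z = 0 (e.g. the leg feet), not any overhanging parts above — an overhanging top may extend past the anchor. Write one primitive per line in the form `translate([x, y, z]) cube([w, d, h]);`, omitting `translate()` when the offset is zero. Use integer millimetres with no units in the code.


translate([118, 418, 0]) cube([70, 32, 409]);
translate([383, 418, 0]) cube([70, 32, 409]);
translate([188, 418, 0]) cube([195, 32, 70]);
translate([188, 418, 339]) cube([195, 32, 70]);


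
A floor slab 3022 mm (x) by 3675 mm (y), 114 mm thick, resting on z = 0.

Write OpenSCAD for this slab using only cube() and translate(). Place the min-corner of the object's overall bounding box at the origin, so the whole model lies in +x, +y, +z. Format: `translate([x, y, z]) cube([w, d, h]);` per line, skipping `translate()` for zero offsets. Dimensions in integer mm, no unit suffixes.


cube([3022, 3675, 114]);


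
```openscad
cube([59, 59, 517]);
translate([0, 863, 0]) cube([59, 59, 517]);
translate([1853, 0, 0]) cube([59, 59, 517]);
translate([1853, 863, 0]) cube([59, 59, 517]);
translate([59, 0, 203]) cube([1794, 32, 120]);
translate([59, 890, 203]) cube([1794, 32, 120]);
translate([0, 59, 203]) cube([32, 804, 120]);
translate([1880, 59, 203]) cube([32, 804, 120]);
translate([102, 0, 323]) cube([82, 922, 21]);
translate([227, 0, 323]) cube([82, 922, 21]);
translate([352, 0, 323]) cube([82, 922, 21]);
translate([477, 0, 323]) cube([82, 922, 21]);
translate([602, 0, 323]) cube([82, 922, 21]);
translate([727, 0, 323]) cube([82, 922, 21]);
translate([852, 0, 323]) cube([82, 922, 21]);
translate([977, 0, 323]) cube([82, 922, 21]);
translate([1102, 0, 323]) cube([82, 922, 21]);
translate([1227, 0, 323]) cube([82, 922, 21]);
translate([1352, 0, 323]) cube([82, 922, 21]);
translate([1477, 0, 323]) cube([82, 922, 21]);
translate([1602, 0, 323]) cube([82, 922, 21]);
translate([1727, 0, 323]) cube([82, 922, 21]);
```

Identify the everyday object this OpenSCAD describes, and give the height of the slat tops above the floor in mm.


A bed frame. The slat-top height is 344 mm.

Four posts, four rails, and a row of slats — a bed frame. Slats sit on the rails at z = 203 + 120 = 323; with slat thickness 21, the top is 344 mm.


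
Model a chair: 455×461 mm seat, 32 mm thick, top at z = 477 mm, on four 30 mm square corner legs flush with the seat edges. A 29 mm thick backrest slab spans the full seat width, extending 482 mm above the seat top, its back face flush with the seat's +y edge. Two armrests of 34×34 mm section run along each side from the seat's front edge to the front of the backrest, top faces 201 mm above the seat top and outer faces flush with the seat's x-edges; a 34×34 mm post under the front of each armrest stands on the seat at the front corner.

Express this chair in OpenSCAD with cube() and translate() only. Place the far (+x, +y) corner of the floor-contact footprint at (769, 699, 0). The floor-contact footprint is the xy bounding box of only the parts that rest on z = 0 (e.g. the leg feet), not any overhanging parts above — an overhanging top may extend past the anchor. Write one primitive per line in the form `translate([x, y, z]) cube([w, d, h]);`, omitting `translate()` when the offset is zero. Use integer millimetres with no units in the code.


// leg_h = 477 - 32 = 445
// arm post h = 201 - 34 = 167
translate([314, 238, 445]) cube([455, 461, 32]);
translate([314, 238, 0]) cube([30, 30, 445]);
translate([739, 238, 0]) cube([30, 30, 445]);
translate([314, 669, 0]) cube([30, 30, 445]);
translate([739, 669, 0]) cube([30, 30, 445]);
translate([314, 670, 477]) cube([455, 29, 482]);
translate([314, 238, 644]) cube([34, 432, 34]);
translate([735, 238, 644]) cube([34, 432, 34]);
translate([314, 238, 477]) cube([34, 34, 167]);
translate([735, 238, 477]) cube([34, 34, 167]);


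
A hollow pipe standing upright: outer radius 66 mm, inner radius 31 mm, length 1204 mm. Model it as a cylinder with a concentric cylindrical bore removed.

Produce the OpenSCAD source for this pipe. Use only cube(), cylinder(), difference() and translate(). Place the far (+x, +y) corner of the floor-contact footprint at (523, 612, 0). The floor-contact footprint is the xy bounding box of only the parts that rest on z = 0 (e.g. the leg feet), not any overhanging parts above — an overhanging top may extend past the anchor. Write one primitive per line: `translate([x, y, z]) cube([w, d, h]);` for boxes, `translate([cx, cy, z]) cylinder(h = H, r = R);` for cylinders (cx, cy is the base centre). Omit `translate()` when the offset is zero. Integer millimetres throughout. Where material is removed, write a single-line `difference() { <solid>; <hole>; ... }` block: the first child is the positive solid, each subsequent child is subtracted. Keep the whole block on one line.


difference() { translate([457, 546, 0]) cylinder(h = 1204, r = 66); translate([457, 546, 0]) cylinder(h = 1204, r = 31); }


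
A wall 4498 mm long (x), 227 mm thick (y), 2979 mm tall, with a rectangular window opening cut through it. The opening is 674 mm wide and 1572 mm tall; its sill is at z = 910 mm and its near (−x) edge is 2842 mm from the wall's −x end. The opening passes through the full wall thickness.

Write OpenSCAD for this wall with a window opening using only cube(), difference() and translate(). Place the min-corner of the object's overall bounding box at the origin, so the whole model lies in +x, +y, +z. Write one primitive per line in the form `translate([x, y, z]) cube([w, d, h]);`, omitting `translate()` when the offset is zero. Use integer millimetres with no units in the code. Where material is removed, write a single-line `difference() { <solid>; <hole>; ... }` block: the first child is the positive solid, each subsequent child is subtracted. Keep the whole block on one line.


difference() { cube([4498, 227, 2979]); translate([2842, 0, 910]) cube([674, 227, 1572]); }


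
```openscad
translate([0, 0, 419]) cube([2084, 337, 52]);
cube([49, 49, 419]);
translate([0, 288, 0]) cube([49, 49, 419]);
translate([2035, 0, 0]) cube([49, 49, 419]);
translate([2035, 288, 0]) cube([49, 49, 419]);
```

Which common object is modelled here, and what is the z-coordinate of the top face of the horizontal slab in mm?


A bench. The seat-top height is 471 mm.

A long slab on four corner posts — a bench. The slab sits at z = 419 with thickness 52, so the top is 419 + 52 = 471 mm.


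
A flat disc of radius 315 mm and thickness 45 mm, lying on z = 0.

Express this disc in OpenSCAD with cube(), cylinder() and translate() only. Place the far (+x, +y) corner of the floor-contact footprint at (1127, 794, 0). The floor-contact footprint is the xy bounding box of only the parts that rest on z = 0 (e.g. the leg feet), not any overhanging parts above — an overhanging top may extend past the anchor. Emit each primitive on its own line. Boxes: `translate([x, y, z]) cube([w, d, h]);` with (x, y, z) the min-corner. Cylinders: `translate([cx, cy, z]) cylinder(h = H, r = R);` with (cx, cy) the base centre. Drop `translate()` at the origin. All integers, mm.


translate([812, 479, 0]) cylinder(h = 45, r = 315);


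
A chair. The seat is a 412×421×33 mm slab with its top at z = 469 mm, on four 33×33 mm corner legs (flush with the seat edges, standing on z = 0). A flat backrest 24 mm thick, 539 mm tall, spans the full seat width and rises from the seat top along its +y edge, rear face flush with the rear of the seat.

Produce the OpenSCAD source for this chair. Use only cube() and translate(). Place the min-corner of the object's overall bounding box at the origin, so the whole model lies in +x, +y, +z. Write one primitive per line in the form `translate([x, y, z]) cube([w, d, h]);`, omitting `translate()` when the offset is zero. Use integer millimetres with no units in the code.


translate([0, 0, 436]) cube([412, 421, 33]);
cube([33, 33, 436]);
translate([379, 0, 0]) cube([33, 33, 436]);
translate([0, 388, 0]) cube([33, 33, 436]);
translate([379, 388, 0]) cube([33, 33, 436]);
translate([0, 397, 469]) cube([412, 24, 539]);


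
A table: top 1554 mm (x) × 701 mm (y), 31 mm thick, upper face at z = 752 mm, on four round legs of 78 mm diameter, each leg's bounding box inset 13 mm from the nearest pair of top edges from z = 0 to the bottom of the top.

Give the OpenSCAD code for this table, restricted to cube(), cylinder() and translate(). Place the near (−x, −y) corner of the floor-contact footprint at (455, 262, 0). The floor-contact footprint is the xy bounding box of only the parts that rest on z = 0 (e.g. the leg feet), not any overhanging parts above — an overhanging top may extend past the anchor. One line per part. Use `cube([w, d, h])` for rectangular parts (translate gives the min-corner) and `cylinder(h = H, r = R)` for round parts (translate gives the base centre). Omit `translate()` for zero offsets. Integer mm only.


translate([442, 249, 721]) cube([1554, 701, 31]);
translate([494, 301, 0]) cylinder(h = 721, r = 39);
translate([1944, 301, 0]) cylinder(h = 721, r = 39);
translate([494, 898, 0]) cylinder(h = 721, r = 39);
translate([1944, 898, 0]) cylinder(h = 721, r = 39);


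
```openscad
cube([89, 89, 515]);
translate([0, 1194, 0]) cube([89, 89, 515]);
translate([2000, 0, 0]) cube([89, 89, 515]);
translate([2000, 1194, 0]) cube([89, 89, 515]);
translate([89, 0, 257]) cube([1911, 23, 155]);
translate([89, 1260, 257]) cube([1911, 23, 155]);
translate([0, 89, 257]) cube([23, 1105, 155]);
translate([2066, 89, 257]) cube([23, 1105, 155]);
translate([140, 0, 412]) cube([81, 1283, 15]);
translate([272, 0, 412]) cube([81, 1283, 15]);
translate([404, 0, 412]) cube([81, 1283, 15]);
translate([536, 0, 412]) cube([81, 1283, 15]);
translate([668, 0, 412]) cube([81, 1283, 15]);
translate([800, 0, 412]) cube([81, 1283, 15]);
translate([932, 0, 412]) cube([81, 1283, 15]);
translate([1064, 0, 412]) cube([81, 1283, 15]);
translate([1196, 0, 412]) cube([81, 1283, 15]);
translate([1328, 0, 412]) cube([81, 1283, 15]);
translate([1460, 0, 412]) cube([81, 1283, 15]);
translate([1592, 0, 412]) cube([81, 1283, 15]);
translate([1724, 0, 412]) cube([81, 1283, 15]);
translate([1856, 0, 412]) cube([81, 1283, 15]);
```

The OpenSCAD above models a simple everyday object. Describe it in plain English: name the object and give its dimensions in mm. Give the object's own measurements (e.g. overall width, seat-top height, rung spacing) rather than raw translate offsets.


A bed frame 2089 mm long (x) by 1283 mm wide (y). Four 89×89 mm corner posts, 515 mm tall, at the corners of the footprint. Four rails of 23 mm thickness and 155 mm height run between adjacent posts with their undersides at z = 257 mm, their outer faces flush with the outside of the frame (the two x-running rails run between the posts' inner faces; the two y-running rails run between the posts' inner faces). 14 slats, each 81 mm wide (x) and 15 mm thick, lie across the top of the two x-running rails, running the full 1283 mm width of the frame in y; along x they sit between the end posts with a 51 mm gap after the −x posts and between neighbouring slats, leaving 63 mm before the +x posts.


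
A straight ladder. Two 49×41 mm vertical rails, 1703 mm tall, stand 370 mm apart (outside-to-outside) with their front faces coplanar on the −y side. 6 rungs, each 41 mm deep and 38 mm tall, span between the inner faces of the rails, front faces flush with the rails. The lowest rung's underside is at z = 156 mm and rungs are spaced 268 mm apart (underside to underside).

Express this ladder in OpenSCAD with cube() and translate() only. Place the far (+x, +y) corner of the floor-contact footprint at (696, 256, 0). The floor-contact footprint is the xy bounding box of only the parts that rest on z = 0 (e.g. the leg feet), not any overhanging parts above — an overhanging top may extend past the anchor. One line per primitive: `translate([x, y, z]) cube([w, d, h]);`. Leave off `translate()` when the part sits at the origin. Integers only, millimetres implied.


translate([326, 215, 0]) cube([49, 41, 1703]);
translate([647, 215, 0]) cube([49, 41, 1703]);
translate([375, 215, 156]) cube([272, 41, 38]);
translate([375, 215, 424]) cube([272, 41, 38]);
translate([375, 215, 692]) cube([272, 41, 38]);
translate([375, 215, 960]) cube([272, 41, 38]);
translate([375, 215, 1228]) cube([272, 41, 38]);
translate([375, 215, 1496]) cube([272, 41, 38]);


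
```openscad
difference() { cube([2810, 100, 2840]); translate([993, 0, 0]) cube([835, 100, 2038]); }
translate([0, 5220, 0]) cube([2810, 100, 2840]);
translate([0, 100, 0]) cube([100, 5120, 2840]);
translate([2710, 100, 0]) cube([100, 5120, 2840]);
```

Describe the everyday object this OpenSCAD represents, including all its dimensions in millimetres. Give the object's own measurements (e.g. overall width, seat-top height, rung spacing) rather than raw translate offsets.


A single room: four walls, each 2840 mm tall and 100 mm thick, enclosing an outside footprint 2810×5320 mm (x × y), no floor or roof. The front and back walls (−y and +y sides) run the full x-width; the side walls fit between their inner faces. A door opening 835 mm wide and 2038 mm tall is cut through the front wall from the floor up, its −x edge 993 mm from the wall's −x end.
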